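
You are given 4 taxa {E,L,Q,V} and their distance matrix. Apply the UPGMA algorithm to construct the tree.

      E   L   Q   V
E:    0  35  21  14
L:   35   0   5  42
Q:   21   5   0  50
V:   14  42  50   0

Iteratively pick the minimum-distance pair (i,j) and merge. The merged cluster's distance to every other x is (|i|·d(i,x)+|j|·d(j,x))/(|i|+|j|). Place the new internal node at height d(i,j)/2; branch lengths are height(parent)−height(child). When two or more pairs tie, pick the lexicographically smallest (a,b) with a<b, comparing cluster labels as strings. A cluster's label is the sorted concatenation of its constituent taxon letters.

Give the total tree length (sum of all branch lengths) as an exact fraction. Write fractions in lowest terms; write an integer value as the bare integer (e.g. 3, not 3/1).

93/2

1. join L+Q (d=5) ⇒ LQ; edges |L|=5/2, |Q|=5/2
  updated: d(E,LQ)=28, d(LQ,V)=46
2. join E+V (d=14) ⇒ EV; edges |E|=7, |V|=7
  updated: d(EV,LQ)=37
3. join EV+LQ (d=37) ⇒ ELQV; edges |EV|=23/2, |LQ|=16
final tree: ((E:7,V:7):23/2,(L:5/2,Q:5/2):16)
total length: 93/2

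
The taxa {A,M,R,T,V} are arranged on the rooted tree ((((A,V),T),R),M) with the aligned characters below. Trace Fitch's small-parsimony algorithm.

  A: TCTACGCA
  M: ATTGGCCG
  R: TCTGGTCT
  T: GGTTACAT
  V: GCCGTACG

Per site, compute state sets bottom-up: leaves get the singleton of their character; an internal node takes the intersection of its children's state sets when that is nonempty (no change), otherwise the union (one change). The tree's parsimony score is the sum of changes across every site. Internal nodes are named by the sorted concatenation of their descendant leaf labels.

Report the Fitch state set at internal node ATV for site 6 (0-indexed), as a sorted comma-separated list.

A,C

AV@0: {T} ∪ {G} = {G,T} (union, +1)
ATV@0: {G,T} ∩ {G} = {G} (intersection, +0)
ARTV@0: {G} ∪ {T} = {G,T} (union, +1)
AMRTV@0: {G,T} ∪ {A} = {A,G,T} (union, +1)
AV@1: {C} ∩ {C} = {C} (intersection, +0)
ATV@1: {C} ∪ {G} = {C,G} (union, +1)
ARTV@1: {C,G} ∩ {C} = {C} (intersection, +0)
AMRTV@1: {C} ∪ {T} = {C,T} (union, +1)
AV@2: {T} ∪ {C} = {C,T} (union, +1)
ATV@2: {C,T} ∩ {T} = {T} (intersection, +0)
ARTV@2: {T} ∩ {T} = {T} (intersection, +0)
AMRTV@2: {T} ∩ {T} = {T} (intersection, +0)
AV@3: {A} ∪ {G} = {A,G} (union, +1)
ATV@3: {A,G} ∪ {T} = {A,G,T} (union, +1)
ARTV@3: {A,G,T} ∩ {G} = {G} (intersection, +0)
AMRTV@3: {G} ∩ {G} = {G} (intersection, +0)
AV@4: {C} ∪ {T} = {C,T} (union, +1)
ATV@4: {C,T} ∪ {A} = {A,C,T} (union, +1)
ARTV@4: {A,C,T} ∪ {G} = {A,C,G,T} (union, +1)
AMRTV@4: {A,C,G,T} ∩ {G} = {G} (intersection, +0)
AV@5: {G} ∪ {A} = {A,G} (union, +1)
ATV@5: {A,G} ∪ {C} = {A,C,G} (union, +1)
ARTV@5: {A,C,G} ∪ {T} = {A,C,G,T} (union, +1)
AMRTV@5: {A,C,G,T} ∩ {C} = {C} (intersection, +0)
AV@6: {C} ∩ {C} = {C} (intersection, +0)
ATV@6: {C} ∪ {A} = {A,C} (union, +1)
ARTV@6: {A,C} ∩ {C} = {C} (intersection, +0)
AMRTV@6: {C} ∩ {C} = {C} (intersection, +0)
AV@7: {A} ∪ {G} = {A,G} (union, +1)
ATV@7: {A,G} ∪ {T} = {A,G,T} (union, +1)
ARTV@7: {A,G,T} ∩ {T} = {T} (intersection, +0)
AMRTV@7: {T} ∪ {G} = {G,T} (union, +1)
per-site changes: [3, 2, 1, 2, 3, 3, 1, 3]; total = 18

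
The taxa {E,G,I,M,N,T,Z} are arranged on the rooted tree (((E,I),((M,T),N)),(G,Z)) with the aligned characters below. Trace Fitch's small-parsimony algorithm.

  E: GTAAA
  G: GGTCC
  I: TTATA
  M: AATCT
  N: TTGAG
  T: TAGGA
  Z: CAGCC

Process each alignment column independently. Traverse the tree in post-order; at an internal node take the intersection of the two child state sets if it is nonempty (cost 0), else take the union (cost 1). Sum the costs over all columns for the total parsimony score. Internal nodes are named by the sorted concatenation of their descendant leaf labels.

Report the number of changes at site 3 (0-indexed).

4

EI@0: {G} ∪ {T} = {G,T} (union, +1)
MT@0: {A} ∪ {T} = {A,T} (union, +1)
MNT@0: {A,T} ∩ {T} = {T} (intersection, +0)
EIMNT@0: {G,T} ∩ {T} = {T} (intersection, +0)
GZ@0: {G} ∪ {C} = {C,G} (union, +1)
EGIMNTZ@0: {T} ∪ {C,G} = {C,G,T} (union, +1)
EI@1: {T} ∩ {T} = {T} (intersection, +0)
MT@1: {A} ∩ {A} = {A} (intersection, +0)
MNT@1: {A} ∪ {T} = {A,T} (union, +1)
EIMNT@1: {T} ∩ {A,T} = {T} (intersection, +0)
GZ@1: {G} ∪ {A} = {A,G} (union, +1)
EGIMNTZ@1: {T} ∪ {A,G} = {A,G,T} (union, +1)
EI@2: {A} ∩ {A} = {A} (intersection, +0)
MT@2: {T} ∪ {G} = {G,T} (union, +1)
MNT@2: {G,T} ∩ {G} = {G} (intersection, +0)
EIMNT@2: {A} ∪ {G} = {A,G} (union, +1)
GZ@2: {T} ∪ {G} = {G,T} (union, +1)
EGIMNTZ@2: {A,G} ∩ {G,T} = {G} (intersection, +0)
EI@3: {A} ∪ {T} = {A,T} (union, +1)
MT@3: {C} ∪ {G} = {C,G} (union, +1)
MNT@3: {C,G} ∪ {A} = {A,C,G} (union, +1)
EIMNT@3: {A,T} ∩ {A,C,G} = {A} (intersection, +0)
GZ@3: {C} ∩ {C} = {C} (intersection, +0)
EGIMNTZ@3: {A} ∪ {C} = {A,C} (union, +1)
EI@4: {A} ∩ {A} = {A} (intersection, +0)
MT@4: {T} ∪ {A} = {A,T} (union, +1)
MNT@4: {A,T} ∪ {G} = {A,G,T} (union, +1)
EIMNT@4: {A} ∩ {A,G,T} = {A} (intersection, +0)
GZ@4: {C} ∩ {C} = {C} (intersection, +0)
EGIMNTZ@4: {A} ∪ {C} = {A,C} (union, +1)
per-site changes: [4, 3, 3, 4, 3]; total = 17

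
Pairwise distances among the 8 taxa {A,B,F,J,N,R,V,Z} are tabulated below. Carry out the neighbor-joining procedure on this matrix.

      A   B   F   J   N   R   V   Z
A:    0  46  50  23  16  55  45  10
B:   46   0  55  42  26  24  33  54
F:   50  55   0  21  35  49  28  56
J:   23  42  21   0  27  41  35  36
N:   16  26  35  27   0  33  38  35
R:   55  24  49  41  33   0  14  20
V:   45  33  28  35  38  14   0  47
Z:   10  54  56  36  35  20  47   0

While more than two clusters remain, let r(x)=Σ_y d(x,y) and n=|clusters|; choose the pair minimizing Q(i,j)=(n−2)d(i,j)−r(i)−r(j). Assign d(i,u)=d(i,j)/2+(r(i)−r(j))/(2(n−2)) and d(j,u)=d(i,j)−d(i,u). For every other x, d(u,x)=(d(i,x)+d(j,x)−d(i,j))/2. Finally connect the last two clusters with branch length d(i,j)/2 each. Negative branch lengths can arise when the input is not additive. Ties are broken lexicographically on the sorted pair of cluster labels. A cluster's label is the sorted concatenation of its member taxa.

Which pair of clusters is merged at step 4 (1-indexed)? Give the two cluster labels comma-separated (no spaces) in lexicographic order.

B,RV

step 1: merge (A,Z) at d=10, Q=-443; branch lengths A→47/12, Z→73/12; new cluster AZ
  updated: d(AZ,B)=45, d(AZ,F)=48, d(AZ,J)=49/2, d(AZ,N)=41/2, d(AZ,R)=65/2, d(AZ,V)=41
step 2: merge (F,J) at d=21, Q=-643/2; branch lengths F→301/20, J→119/20; new cluster FJ
  updated: d(AZ,FJ)=103/4, d(B,FJ)=38, d(FJ,N)=41/2, d(FJ,R)=69/2, d(FJ,V)=21
step 3: merge (R,V) at d=14, Q=-229; branch lengths R→47/8, V→65/8; new cluster RV
  updated: d(AZ,RV)=119/4, d(B,RV)=43/2, d(FJ,RV)=83/4, d(N,RV)=57/2
step 4: merge (B,RV) at d=43/2, Q=-333/2; branch lengths B→63/4, RV→23/4; new cluster BRV
  updated: d(AZ,BRV)=213/8, d(BRV,FJ)=149/8, d(BRV,N)=33/2
step 5: merge (AZ,N) at d=41/2, Q=-715/8; branch lengths AZ→451/32, N→205/32; new cluster ANZ
  updated: d(ANZ,BRV)=181/16, d(ANZ,FJ)=103/8
step 6: merge (ANZ,BRV) at d=181/16, Q=-685/16; branch lengths ANZ→89/32, BRV→273/32; new cluster ABNRVZ
  updated: d(ABNRVZ,FJ)=323/32
step 7: merge (ABNRVZ,FJ) at d=323/32; branch lengths ABNRVZ→323/64, FJ→323/64; new cluster ABFJNRVZ
final tree: ((((A:47/12,Z:73/12):451/32,N:205/32):89/32,(B:63/4,(R:47/8,V:65/8):23/4):273/32):323/64,(F:301/20,J:119/20):323/64)
total length: 3469/32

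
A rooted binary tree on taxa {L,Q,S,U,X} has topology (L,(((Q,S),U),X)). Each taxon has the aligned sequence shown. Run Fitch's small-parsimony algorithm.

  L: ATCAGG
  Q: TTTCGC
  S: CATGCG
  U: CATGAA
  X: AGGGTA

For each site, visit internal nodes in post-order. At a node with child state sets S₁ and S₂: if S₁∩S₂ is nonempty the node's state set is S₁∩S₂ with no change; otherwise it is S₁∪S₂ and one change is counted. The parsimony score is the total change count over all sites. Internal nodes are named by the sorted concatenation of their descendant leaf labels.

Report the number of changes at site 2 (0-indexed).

site 0, node QS: Q={T} ∪ S={C} → {C,T} (+1)
site 0, node QSU: QS={C,T} ∩ U={C} → {C} (+0)
site 0, node QSUX: QSU={C} ∪ X={A} → {A,C} (+1)
site 0, node LQSUX: L={A} ∩ QSUX={A,C} → {A} (+0)
site 1, node QS: Q={T} ∪ S={A} → {A,T} (+1)
site 1, node QSU: QS={A,T} ∩ U={A} → {A} (+0)
site 1, node QSUX: QSU={A} ∪ X={G} → {A,G} (+1)
site 1, node LQSUX: L={T} ∪ QSUX={A,G} → {A,G,T} (+1)
site 2, node QS: Q={T} ∩ S={T} → {T} (+0)
site 2, node QSU: QS={T} ∩ U={T} → {T} (+0)
site 2, node QSUX: QSU={T} ∪ X={G} → {G,T} (+1)
site 2, node LQSUX: L={C} ∪ QSUX={G,T} → {C,G,T} (+1)
site 3, node QS: Q={C} ∪ S={G} → {C,G} (+1)
site 3, node QSU: QS={C,G} ∩ U={G} → {G} (+0)
site 3, node QSUX: QSU={G} ∩ X={G} → {G} (+0)
site 3, node LQSUX: L={A} ∪ QSUX={G} → {A,G} (+1)
site 4, node QS: Q={G} ∪ S={C} → {C,G} (+1)
site 4, node QSU: QS={C,G} ∪ U={A} → {A,C,G} (+1)
site 4, node QSUX: QSU={A,C,G} ∪ X={T} → {A,C,G,T} (+1)
site 4, node LQSUX: L={G} ∩ QSUX={A,C,G,T} → {G} (+0)
site 5, node QS: Q={C} ∪ S={G} → {C,G} (+1)
site 5, node QSU: QS={C,G} ∪ U={A} → {A,C,G} (+1)
site 5, node QSUX: QSU={A,C,G} ∩ X={A} → {A} (+0)
site 5, node LQSUX: L={G} ∪ QSUX={A} → {A,G} (+1)
per-site changes: [2, 3, 2, 2, 3, 3]; total = 15

2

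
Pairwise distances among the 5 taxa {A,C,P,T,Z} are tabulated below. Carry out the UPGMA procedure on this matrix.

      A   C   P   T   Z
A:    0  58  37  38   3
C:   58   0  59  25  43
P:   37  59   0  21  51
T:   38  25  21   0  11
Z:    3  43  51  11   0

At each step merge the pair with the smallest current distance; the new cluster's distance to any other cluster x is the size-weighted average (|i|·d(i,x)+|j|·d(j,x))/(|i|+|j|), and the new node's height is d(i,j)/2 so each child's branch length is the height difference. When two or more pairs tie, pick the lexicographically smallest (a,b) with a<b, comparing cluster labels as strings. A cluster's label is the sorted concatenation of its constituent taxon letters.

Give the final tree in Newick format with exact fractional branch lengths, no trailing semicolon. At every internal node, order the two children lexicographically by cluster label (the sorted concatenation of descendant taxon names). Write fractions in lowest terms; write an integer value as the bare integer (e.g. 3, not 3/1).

(((A:3/2,Z:3/2):125/8,(P:21/2,T:21/2):53/8):6,C:185/8)

iteration 1: select A,Z (d=3); attach at lengths (3/2, 3/2); label the merged cluster AZ
  updated: d(AZ,C)=101/2, d(AZ,P)=44, d(AZ,T)=49/2
iteration 2: select P,T (d=21); attach at lengths (21/2, 21/2); label the merged cluster PT
  updated: d(AZ,PT)=137/4, d(C,PT)=42
iteration 3: select AZ,PT (d=137/4); attach at lengths (125/8, 53/8); label the merged cluster APTZ
  updated: d(APTZ,C)=185/4
iteration 4: select APTZ,C (d=185/4); attach at lengths (6, 185/8); label the merged cluster ACPTZ
final tree: (((A:3/2,Z:3/2):125/8,(P:21/2,T:21/2):53/8):6,C:185/8)
total length: 603/8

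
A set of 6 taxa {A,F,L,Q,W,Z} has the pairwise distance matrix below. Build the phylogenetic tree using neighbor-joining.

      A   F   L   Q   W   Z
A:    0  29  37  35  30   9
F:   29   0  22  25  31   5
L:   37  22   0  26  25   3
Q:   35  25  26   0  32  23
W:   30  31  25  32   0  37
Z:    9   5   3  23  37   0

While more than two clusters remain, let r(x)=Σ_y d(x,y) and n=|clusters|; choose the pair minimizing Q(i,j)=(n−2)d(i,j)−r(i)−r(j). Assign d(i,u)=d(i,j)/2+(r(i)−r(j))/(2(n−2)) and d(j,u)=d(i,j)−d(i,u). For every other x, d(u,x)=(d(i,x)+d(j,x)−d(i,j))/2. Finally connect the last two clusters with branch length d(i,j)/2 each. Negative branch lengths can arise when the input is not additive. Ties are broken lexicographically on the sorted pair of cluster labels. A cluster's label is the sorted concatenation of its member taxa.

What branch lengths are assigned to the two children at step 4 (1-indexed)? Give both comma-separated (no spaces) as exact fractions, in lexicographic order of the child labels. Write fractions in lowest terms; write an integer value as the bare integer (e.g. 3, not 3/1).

29/16,131/16

1. join A+Z (d=9, Q=-181) ⇒ AZ; edges |A|=99/8, |Z|=-27/8
  updated: d(AZ,F)=25/2, d(AZ,L)=31/2, d(AZ,Q)=49/2, d(AZ,W)=29
2. join AZ+F (d=25/2, Q=-269/2) ⇒ AFZ; edges |AZ|=19/4, |F|=31/4
  updated: d(AFZ,L)=25/2, d(AFZ,Q)=37/2, d(AFZ,W)=95/4
3. join AFZ+Q (d=37/2, Q=-377/4) ⇒ AFQZ; edges |AFZ|=61/16, |Q|=235/16
  updated: d(AFQZ,L)=10, d(AFQZ,W)=149/8
4. join AFQZ+L (d=10, Q=-429/8) ⇒ AFLQZ; edges |AFQZ|=29/16, |L|=131/16
  updated: d(AFLQZ,W)=269/16
5. join AFLQZ+W (d=269/16) ⇒ AFLQWZ; edges |AFLQZ|=269/32, |W|=269/32
final tree: (((((A:99/8,Z:-27/8):19/4,F:31/4):61/16,Q:235/16):29/16,L:131/16):269/32,W:269/32)
total length: 1069/16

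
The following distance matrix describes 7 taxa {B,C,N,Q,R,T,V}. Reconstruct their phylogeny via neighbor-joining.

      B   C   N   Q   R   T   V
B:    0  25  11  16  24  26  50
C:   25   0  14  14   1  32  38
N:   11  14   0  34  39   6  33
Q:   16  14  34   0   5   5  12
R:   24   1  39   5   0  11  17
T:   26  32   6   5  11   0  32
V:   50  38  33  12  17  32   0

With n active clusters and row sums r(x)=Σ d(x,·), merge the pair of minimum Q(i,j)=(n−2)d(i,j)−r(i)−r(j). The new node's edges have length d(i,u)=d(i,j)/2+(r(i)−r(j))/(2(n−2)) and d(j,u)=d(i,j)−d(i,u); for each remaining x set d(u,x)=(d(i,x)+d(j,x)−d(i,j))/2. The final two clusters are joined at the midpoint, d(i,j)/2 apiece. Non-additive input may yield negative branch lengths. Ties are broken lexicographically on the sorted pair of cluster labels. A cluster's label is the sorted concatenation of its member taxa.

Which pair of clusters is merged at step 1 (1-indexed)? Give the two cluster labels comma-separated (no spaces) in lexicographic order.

1. join B+N (d=11, Q=-234) ⇒ BN; edges |B|=7, |N|=4
  updated: d(BN,C)=14, d(BN,Q)=39/2, d(BN,R)=26, d(BN,T)=21/2, d(BN,V)=36
2. join C+R (d=1, Q=-155) ⇒ CR; edges |C|=43/8, |R|=-35/8
  updated: d(BN,CR)=39/2, d(CR,Q)=9, d(CR,T)=21, d(CR,V)=27
3. join BN+T (d=21/2, Q=-245/2) ⇒ BNT; edges |BN|=97/12, |T|=29/12
  updated: d(BNT,CR)=15, d(BNT,Q)=7, d(BNT,V)=115/4
4. join BNT+CR (d=15, Q=-287/4) ⇒ BCNRT; edges |BNT|=119/16, |CR|=121/16
  updated: d(BCNRT,Q)=1/2, d(BCNRT,V)=163/8
5. join BCNRT+Q (d=1/2, Q=-263/8) ⇒ BCNQRT; edges |BCNRT|=71/16, |Q|=-63/16
  updated: d(BCNQRT,V)=255/16
6. join BCNQRT+V (d=255/16) ⇒ BCNQRTV; edges |BCNQRT|=255/32, |V|=255/32
final tree: (((((B:7,N:4):97/12,T:29/12):119/16,(C:43/8,R:-35/8):121/16):71/16,Q:-63/16):255/32,V:255/32)
total length: 863/16

B,N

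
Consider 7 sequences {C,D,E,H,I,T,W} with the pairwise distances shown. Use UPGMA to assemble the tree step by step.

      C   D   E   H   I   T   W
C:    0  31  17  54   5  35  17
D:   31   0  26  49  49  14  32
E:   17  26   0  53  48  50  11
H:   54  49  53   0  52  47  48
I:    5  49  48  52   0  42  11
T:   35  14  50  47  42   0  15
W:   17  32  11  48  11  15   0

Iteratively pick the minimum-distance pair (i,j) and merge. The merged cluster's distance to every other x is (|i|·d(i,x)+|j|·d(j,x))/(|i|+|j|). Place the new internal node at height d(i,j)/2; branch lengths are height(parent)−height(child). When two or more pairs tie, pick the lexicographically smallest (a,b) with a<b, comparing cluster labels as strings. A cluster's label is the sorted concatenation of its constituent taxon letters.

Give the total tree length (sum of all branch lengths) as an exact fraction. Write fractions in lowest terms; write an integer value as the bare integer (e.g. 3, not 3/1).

757/8

iteration 1: select C,I (d=5); attach at lengths (5/2, 5/2); label the merged cluster CI
  updated: d(CI,D)=40, d(CI,E)=65/2, d(CI,H)=53, d(CI,T)=77/2, d(CI,W)=14
iteration 2: select E,W (d=11); attach at lengths (11/2, 11/2); label the merged cluster EW
  updated: d(CI,EW)=93/4, d(D,EW)=29, d(EW,H)=101/2, d(EW,T)=65/2
iteration 3: select D,T (d=14); attach at lengths (7, 7); label the merged cluster DT
  updated: d(CI,DT)=157/4, d(DT,EW)=123/4, d(DT,H)=48
iteration 4: select CI,EW (d=93/4); attach at lengths (73/8, 49/8); label the merged cluster CEIW
  updated: d(CEIW,DT)=35, d(CEIW,H)=207/4
iteration 5: select CEIW,DT (d=35); attach at lengths (47/8, 21/2); label the merged cluster CDEITW
  updated: d(CDEITW,H)=101/2
iteration 6: select CDEITW,H (d=101/2); attach at lengths (31/4, 101/4); label the merged cluster CDEHITW
final tree: ((((C:5/2,I:5/2):73/8,(E:11/2,W:11/2):49/8):47/8,(D:7,T:7):21/2):31/4,H:101/4)
total length: 757/8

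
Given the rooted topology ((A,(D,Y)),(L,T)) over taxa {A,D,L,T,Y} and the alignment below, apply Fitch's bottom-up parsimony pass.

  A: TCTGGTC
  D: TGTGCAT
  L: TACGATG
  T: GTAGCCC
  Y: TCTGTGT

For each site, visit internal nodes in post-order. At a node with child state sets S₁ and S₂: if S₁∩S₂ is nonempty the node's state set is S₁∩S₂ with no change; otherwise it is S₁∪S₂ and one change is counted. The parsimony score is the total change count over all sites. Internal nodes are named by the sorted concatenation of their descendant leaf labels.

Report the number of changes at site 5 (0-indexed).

3

DY@0: {T} ∩ {T} = {T} (intersection, +0)
ADY@0: {T} ∩ {T} = {T} (intersection, +0)
LT@0: {T} ∪ {G} = {G,T} (union, +1)
ADLTY@0: {T} ∩ {G,T} = {T} (intersection, +0)
DY@1: {G} ∪ {C} = {C,G} (union, +1)
ADY@1: {C} ∩ {C,G} = {C} (intersection, +0)
LT@1: {A} ∪ {T} = {A,T} (union, +1)
ADLTY@1: {C} ∪ {A,T} = {A,C,T} (union, +1)
DY@2: {T} ∩ {T} = {T} (intersection, +0)
ADY@2: {T} ∩ {T} = {T} (intersection, +0)
LT@2: {C} ∪ {A} = {A,C} (union, +1)
ADLTY@2: {T} ∪ {A,C} = {A,C,T} (union, +1)
DY@3: {G} ∩ {G} = {G} (intersection, +0)
ADY@3: {G} ∩ {G} = {G} (intersection, +0)
LT@3: {G} ∩ {G} = {G} (intersection, +0)
ADLTY@3: {G} ∩ {G} = {G} (intersection, +0)
DY@4: {C} ∪ {T} = {C,T} (union, +1)
ADY@4: {G} ∪ {C,T} = {C,G,T} (union, +1)
LT@4: {A} ∪ {C} = {A,C} (union, +1)
ADLTY@4: {C,G,T} ∩ {A,C} = {C} (intersection, +0)
DY@5: {A} ∪ {G} = {A,G} (union, +1)
ADY@5: {T} ∪ {A,G} = {A,G,T} (union, +1)
LT@5: {T} ∪ {C} = {C,T} (union, +1)
ADLTY@5: {A,G,T} ∩ {C,T} = {T} (intersection, +0)
DY@6: {T} ∩ {T} = {T} (intersection, +0)
ADY@6: {C} ∪ {T} = {C,T} (union, +1)
LT@6: {G} ∪ {C} = {C,G} (union, +1)
ADLTY@6: {C,T} ∩ {C,G} = {C} (intersection, +0)
per-site changes: [1, 3, 2, 0, 3, 3, 2]; total = 14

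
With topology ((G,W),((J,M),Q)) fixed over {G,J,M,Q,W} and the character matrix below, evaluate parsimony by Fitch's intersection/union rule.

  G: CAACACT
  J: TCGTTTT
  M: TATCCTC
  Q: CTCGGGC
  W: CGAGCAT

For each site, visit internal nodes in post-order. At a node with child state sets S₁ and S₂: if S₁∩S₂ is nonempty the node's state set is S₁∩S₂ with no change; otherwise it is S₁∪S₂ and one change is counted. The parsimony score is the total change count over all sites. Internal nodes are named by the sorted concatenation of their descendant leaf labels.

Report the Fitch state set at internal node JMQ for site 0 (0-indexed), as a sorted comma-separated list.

C,T

site 0, node GW: G={C} ∩ W={C} → {C} (+0)
site 0, node JM: J={T} ∩ M={T} → {T} (+0)
site 0, node JMQ: JM={T} ∪ Q={C} → {C,T} (+1)
site 0, node GJMQW: GW={C} ∩ JMQ={C,T} → {C} (+0)
site 1, node GW: G={A} ∪ W={G} → {A,G} (+1)
site 1, node JM: J={C} ∪ M={A} → {A,C} (+1)
site 1, node JMQ: JM={A,C} ∪ Q={T} → {A,C,T} (+1)
site 1, node GJMQW: GW={A,G} ∩ JMQ={A,C,T} → {A} (+0)
site 2, node GW: G={A} ∩ W={A} → {A} (+0)
site 2, node JM: J={G} ∪ M={T} → {G,T} (+1)
site 2, node JMQ: JM={G,T} ∪ Q={C} → {C,G,T} (+1)
site 2, node GJMQW: GW={A} ∪ JMQ={C,G,T} → {A,C,G,T} (+1)
site 3, node GW: G={C} ∪ W={G} → {C,G} (+1)
site 3, node JM: J={T} ∪ M={C} → {C,T} (+1)
site 3, node JMQ: JM={C,T} ∪ Q={G} → {C,G,T} (+1)
site 3, node GJMQW: GW={C,G} ∩ JMQ={C,G,T} → {C,G} (+0)
site 4, node GW: G={A} ∪ W={C} → {A,C} (+1)
site 4, node JM: J={T} ∪ M={C} → {C,T} (+1)
site 4, node JMQ: JM={C,T} ∪ Q={G} → {C,G,T} (+1)
site 4, node GJMQW: GW={A,C} ∩ JMQ={C,G,T} → {C} (+0)
site 5, node GW: G={C} ∪ W={A} → {A,C} (+1)
site 5, node JM: J={T} ∩ M={T} → {T} (+0)
site 5, node JMQ: JM={T} ∪ Q={G} → {G,T} (+1)
site 5, node GJMQW: GW={A,C} ∪ JMQ={G,T} → {A,C,G,T} (+1)
site 6, node GW: G={T} ∩ W={T} → {T} (+0)
site 6, node JM: J={T} ∪ M={C} → {C,T} (+1)
site 6, node JMQ: JM={C,T} ∩ Q={C} → {C} (+0)
site 6, node GJMQW: GW={T} ∪ JMQ={C} → {C,T} (+1)
per-site changes: [1, 3, 3, 3, 3, 3, 2]; total = 18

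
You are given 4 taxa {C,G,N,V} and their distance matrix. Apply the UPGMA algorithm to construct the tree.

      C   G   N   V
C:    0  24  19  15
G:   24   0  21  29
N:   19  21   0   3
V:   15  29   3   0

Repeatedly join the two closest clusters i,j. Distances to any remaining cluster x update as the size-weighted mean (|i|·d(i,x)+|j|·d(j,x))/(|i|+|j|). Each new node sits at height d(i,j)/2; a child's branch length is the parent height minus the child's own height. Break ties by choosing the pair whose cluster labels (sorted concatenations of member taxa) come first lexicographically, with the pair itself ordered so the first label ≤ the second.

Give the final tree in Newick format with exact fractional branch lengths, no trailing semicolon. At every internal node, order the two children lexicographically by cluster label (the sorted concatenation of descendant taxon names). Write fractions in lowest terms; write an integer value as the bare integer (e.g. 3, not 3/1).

((C:17/2,(N:3/2,V:3/2):7):23/6,G:37/3)

step 1: merge (N,V) at d=3; branch lengths N→3/2, V→3/2; new cluster NV
  updated: d(C,NV)=17, d(G,NV)=25
step 2: merge (C,NV) at d=17; branch lengths C→17/2, NV→7; new cluster CNV
  updated: d(CNV,G)=74/3
step 3: merge (CNV,G) at d=74/3; branch lengths CNV→23/6, G→37/3; new cluster CGNV
final tree: ((C:17/2,(N:3/2,V:3/2):7):23/6,G:37/3)
total length: 104/3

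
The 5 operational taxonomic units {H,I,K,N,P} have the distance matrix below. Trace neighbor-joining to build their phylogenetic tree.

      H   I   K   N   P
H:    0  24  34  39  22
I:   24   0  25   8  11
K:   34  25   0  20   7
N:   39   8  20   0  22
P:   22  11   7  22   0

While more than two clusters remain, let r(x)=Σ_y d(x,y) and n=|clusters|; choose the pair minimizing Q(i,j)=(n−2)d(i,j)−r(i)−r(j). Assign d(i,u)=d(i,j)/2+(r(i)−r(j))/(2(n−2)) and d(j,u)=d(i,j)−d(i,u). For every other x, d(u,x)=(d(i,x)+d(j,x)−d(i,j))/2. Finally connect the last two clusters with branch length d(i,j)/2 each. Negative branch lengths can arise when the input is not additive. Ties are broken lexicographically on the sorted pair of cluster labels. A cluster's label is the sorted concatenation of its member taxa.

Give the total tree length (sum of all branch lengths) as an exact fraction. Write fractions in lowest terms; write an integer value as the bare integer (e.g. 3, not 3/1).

1. join I+N (d=8, Q=-133) ⇒ IN; edges |I|=1/2, |N|=15/2
  updated: d(H,IN)=55/2, d(IN,K)=37/2, d(IN,P)=25/2
2. join H+IN (d=55/2, Q=-87) ⇒ HIN; edges |H|=20, |IN|=15/2
  updated: d(HIN,K)=25/2, d(HIN,P)=7/2
3. join HIN+K (d=25/2, Q=-23) ⇒ HIKN; edges |HIN|=9/2, |K|=8
  updated: d(HIKN,P)=-1
4. join HIKN+P (d=-1) ⇒ HIKNP; edges |HIKN|=-1/2, |P|=-1/2
final tree: (((H:20,(I:1/2,N:15/2):15/2):9/2,K:8):-1/2,P:-1/2)
total length: 47

47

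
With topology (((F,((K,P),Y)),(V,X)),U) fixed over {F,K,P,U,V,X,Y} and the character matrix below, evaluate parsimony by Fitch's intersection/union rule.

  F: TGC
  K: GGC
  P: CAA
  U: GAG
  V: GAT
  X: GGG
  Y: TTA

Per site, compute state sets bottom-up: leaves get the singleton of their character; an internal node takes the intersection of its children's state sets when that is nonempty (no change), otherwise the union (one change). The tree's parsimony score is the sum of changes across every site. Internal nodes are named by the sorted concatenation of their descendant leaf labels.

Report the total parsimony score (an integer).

[col 0] KP: children K:{G}, P:{C} ∪→ {C,G}; cost 1
[col 0] KPY: children KP:{C,G}, Y:{T} ∪→ {C,G,T}; cost 1
[col 0] FKPY: children F:{T}, KPY:{C,G,T} ∩→ {T}; cost 0
[col 0] VX: children V:{G}, X:{G} ∩→ {G}; cost 0
[col 0] FKPVXY: children FKPY:{T}, VX:{G} ∪→ {G,T}; cost 1
[col 0] FKPUVXY: children FKPVXY:{G,T}, U:{G} ∩→ {G}; cost 0
[col 1] KP: children K:{G}, P:{A} ∪→ {A,G}; cost 1
[col 1] KPY: children KP:{A,G}, Y:{T} ∪→ {A,G,T}; cost 1
[col 1] FKPY: children F:{G}, KPY:{A,G,T} ∩→ {G}; cost 0
[col 1] VX: children V:{A}, X:{G} ∪→ {A,G}; cost 1
[col 1] FKPVXY: children FKPY:{G}, VX:{A,G} ∩→ {G}; cost 0
[col 1] FKPUVXY: children FKPVXY:{G}, U:{A} ∪→ {A,G}; cost 1
[col 2] KP: children K:{C}, P:{A} ∪→ {A,C}; cost 1
[col 2] KPY: children KP:{A,C}, Y:{A} ∩→ {A}; cost 0
[col 2] FKPY: children F:{C}, KPY:{A} ∪→ {A,C}; cost 1
[col 2] VX: children V:{T}, X:{G} ∪→ {G,T}; cost 1
[col 2] FKPVXY: children FKPY:{A,C}, VX:{G,T} ∪→ {A,C,G,T}; cost 1
[col 2] FKPUVXY: children FKPVXY:{A,C,G,T}, U:{G} ∩→ {G}; cost 0
per-site changes: [3, 4, 4]; total = 11

11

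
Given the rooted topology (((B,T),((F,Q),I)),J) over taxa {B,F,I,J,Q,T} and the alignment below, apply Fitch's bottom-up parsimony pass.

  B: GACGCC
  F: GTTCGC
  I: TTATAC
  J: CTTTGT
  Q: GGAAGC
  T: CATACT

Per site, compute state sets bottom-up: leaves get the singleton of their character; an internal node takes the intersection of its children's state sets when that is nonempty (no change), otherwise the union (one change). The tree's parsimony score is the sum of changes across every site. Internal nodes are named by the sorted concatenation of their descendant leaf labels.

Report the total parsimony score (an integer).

BT@0: {G} ∪ {C} = {C,G} (union, +1)
FQ@0: {G} ∩ {G} = {G} (intersection, +0)
FIQ@0: {G} ∪ {T} = {G,T} (union, +1)
BFIQT@0: {C,G} ∩ {G,T} = {G} (intersection, +0)
BFIJQT@0: {G} ∪ {C} = {C,G} (union, +1)
BT@1: {A} ∩ {A} = {A} (intersection, +0)
FQ@1: {T} ∪ {G} = {G,T} (union, +1)
FIQ@1: {G,T} ∩ {T} = {T} (intersection, +0)
BFIQT@1: {A} ∪ {T} = {A,T} (union, +1)
BFIJQT@1: {A,T} ∩ {T} = {T} (intersection, +0)
BT@2: {C} ∪ {T} = {C,T} (union, +1)
FQ@2: {T} ∪ {A} = {A,T} (union, +1)
FIQ@2: {A,T} ∩ {A} = {A} (intersection, +0)
BFIQT@2: {C,T} ∪ {A} = {A,C,T} (union, +1)
BFIJQT@2: {A,C,T} ∩ {T} = {T} (intersection, +0)
BT@3: {G} ∪ {A} = {A,G} (union, +1)
FQ@3: {C} ∪ {A} = {A,C} (union, +1)
FIQ@3: {A,C} ∪ {T} = {A,C,T} (union, +1)
BFIQT@3: {A,G} ∩ {A,C,T} = {A} (intersection, +0)
BFIJQT@3: {A} ∪ {T} = {A,T} (union, +1)
BT@4: {C} ∩ {C} = {C} (intersection, +0)
FQ@4: {G} ∩ {G} = {G} (intersection, +0)
FIQ@4: {G} ∪ {A} = {A,G} (union, +1)
BFIQT@4: {C} ∪ {A,G} = {A,C,G} (union, +1)
BFIJQT@4: {A,C,G} ∩ {G} = {G} (intersection, +0)
BT@5: {C} ∪ {T} = {C,T} (union, +1)
FQ@5: {C} ∩ {C} = {C} (intersection, +0)
FIQ@5: {C} ∩ {C} = {C} (intersection, +0)
BFIQT@5: {C,T} ∩ {C} = {C} (intersection, +0)
BFIJQT@5: {C} ∪ {T} = {C,T} (union, +1)
per-site changes: [3, 2, 3, 4, 2, 2]; total = 16

16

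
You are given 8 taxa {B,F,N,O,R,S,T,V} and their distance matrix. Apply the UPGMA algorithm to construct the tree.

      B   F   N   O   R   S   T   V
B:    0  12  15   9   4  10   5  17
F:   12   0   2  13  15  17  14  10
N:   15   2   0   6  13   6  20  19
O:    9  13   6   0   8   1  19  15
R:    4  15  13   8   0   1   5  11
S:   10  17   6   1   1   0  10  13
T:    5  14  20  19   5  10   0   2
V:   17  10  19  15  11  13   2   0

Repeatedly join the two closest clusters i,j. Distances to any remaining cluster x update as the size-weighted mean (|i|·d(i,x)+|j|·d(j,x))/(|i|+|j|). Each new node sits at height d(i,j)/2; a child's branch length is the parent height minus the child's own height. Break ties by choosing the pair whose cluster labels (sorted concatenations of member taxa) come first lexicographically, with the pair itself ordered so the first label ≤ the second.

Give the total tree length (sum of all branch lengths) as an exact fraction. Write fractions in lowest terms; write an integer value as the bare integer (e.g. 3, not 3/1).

1309/48

1. join O+S (d=1) ⇒ OS; edges |O|=1/2, |S|=1/2
  updated: d(B,OS)=19/2, d(F,OS)=15, d(N,OS)=6, d(OS,R)=9/2, d(OS,T)=29/2, d(OS,V)=14
2. join F+N (d=2) ⇒ FN; edges |F|=1, |N|=1
  updated: d(B,FN)=27/2, d(FN,OS)=21/2, d(FN,R)=14, d(FN,T)=17, d(FN,V)=29/2
3. join T+V (d=2) ⇒ TV; edges |T|=1, |V|=1
  updated: d(B,TV)=11, d(FN,TV)=63/4, d(OS,TV)=57/4, d(R,TV)=8
4. join B+R (d=4) ⇒ BR; edges |B|=2, |R|=2
  updated: d(BR,FN)=55/4, d(BR,OS)=7, d(BR,TV)=19/2
5. join BR+OS (d=7) ⇒ BORS; edges |BR|=3/2, |OS|=3
  updated: d(BORS,FN)=97/8, d(BORS,TV)=95/8
6. join BORS+TV (d=95/8) ⇒ BORSTV; edges |BORS|=39/16, |TV|=79/16
  updated: d(BORSTV,FN)=40/3
7. join BORSTV+FN (d=40/3) ⇒ BFNORSTV; edges |BORSTV|=35/48, |FN|=17/3
final tree: ((((B:2,R:2):3/2,(O:1/2,S:1/2):3):39/16,(T:1,V:1):79/16):35/48,(F:1,N:1):17/3)
total length: 1309/48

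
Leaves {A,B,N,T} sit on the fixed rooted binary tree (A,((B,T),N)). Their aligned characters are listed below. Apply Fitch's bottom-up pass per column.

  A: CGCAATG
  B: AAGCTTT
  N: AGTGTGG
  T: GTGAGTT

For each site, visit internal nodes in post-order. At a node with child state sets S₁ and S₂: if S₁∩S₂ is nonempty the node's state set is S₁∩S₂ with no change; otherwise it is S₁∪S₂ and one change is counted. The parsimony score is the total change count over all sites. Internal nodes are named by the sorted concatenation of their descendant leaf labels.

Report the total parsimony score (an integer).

site 0, node BT: B={A} ∪ T={G} → {A,G} (+1)
site 0, node BNT: BT={A,G} ∩ N={A} → {A} (+0)
site 0, node ABNT: A={C} ∪ BNT={A} → {A,C} (+1)
site 1, node BT: B={A} ∪ T={T} → {A,T} (+1)
site 1, node BNT: BT={A,T} ∪ N={G} → {A,G,T} (+1)
site 1, node ABNT: A={G} ∩ BNT={A,G,T} → {G} (+0)
site 2, node BT: B={G} ∩ T={G} → {G} (+0)
site 2, node BNT: BT={G} ∪ N={T} → {G,T} (+1)
site 2, node ABNT: A={C} ∪ BNT={G,T} → {C,G,T} (+1)
site 3, node BT: B={C} ∪ T={A} → {A,C} (+1)
site 3, node BNT: BT={A,C} ∪ N={G} → {A,C,G} (+1)
site 3, node ABNT: A={A} ∩ BNT={A,C,G} → {A} (+0)
site 4, node BT: B={T} ∪ T={G} → {G,T} (+1)
site 4, node BNT: BT={G,T} ∩ N={T} → {T} (+0)
site 4, node ABNT: A={A} ∪ BNT={T} → {A,T} (+1)
site 5, node BT: B={T} ∩ T={T} → {T} (+0)
site 5, node BNT: BT={T} ∪ N={G} → {G,T} (+1)
site 5, node ABNT: A={T} ∩ BNT={G,T} → {T} (+0)
site 6, node BT: B={T} ∩ T={T} → {T} (+0)
site 6, node BNT: BT={T} ∪ N={G} → {G,T} (+1)
site 6, node ABNT: A={G} ∩ BNT={G,T} → {G} (+0)
per-site changes: [2, 2, 2, 2, 2, 1, 1]; total = 12

12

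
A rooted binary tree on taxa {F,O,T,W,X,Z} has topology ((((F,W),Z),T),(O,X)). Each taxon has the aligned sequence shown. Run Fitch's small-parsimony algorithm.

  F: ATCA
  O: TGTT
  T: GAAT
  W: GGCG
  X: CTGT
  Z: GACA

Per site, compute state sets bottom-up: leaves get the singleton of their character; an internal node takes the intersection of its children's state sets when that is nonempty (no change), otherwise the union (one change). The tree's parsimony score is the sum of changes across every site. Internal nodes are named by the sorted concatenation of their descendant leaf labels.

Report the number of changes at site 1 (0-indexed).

[col 0] FW: children F:{A}, W:{G} ∪→ {A,G}; cost 1
[col 0] FWZ: children FW:{A,G}, Z:{G} ∩→ {G}; cost 0
[col 0] FTWZ: children FWZ:{G}, T:{G} ∩→ {G}; cost 0
[col 0] OX: children O:{T}, X:{C} ∪→ {C,T}; cost 1
[col 0] FOTWXZ: children FTWZ:{G}, OX:{C,T} ∪→ {C,G,T}; cost 1
[col 1] FW: children F:{T}, W:{G} ∪→ {G,T}; cost 1
[col 1] FWZ: children FW:{G,T}, Z:{A} ∪→ {A,G,T}; cost 1
[col 1] FTWZ: children FWZ:{A,G,T}, T:{A} ∩→ {A}; cost 0
[col 1] OX: children O:{G}, X:{T} ∪→ {G,T}; cost 1
[col 1] FOTWXZ: children FTWZ:{A}, OX:{G,T} ∪→ {A,G,T}; cost 1
[col 2] FW: children F:{C}, W:{C} ∩→ {C}; cost 0
[col 2] FWZ: children FW:{C}, Z:{C} ∩→ {C}; cost 0
[col 2] FTWZ: children FWZ:{C}, T:{A} ∪→ {A,C}; cost 1
[col 2] OX: children O:{T}, X:{G} ∪→ {G,T}; cost 1
[col 2] FOTWXZ: children FTWZ:{A,C}, OX:{G,T} ∪→ {A,C,G,T}; cost 1
[col 3] FW: children F:{A}, W:{G} ∪→ {A,G}; cost 1
[col 3] FWZ: children FW:{A,G}, Z:{A} ∩→ {A}; cost 0
[col 3] FTWZ: children FWZ:{A}, T:{T} ∪→ {A,T}; cost 1
[col 3] OX: children O:{T}, X:{T} ∩→ {T}; cost 0
[col 3] FOTWXZ: children FTWZ:{A,T}, OX:{T} ∩→ {T}; cost 0
per-site changes: [3, 4, 3, 2]; total = 12

4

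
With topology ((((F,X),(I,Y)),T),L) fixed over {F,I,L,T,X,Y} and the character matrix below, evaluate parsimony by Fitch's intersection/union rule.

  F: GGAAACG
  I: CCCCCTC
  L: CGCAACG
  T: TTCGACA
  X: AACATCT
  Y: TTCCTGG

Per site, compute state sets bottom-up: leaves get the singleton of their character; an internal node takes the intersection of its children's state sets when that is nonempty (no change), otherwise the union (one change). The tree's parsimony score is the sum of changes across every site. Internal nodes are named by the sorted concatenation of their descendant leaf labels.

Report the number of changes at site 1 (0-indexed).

4

site 0, node FX: F={G} ∪ X={A} → {A,G} (+1)
site 0, node IY: I={C} ∪ Y={T} → {C,T} (+1)
site 0, node FIXY: FX={A,G} ∪ IY={C,T} → {A,C,G,T} (+1)
site 0, node FITXY: FIXY={A,C,G,T} ∩ T={T} → {T} (+0)
site 0, node FILTXY: FITXY={T} ∪ L={C} → {C,T} (+1)
site 1, node FX: F={G} ∪ X={A} → {A,G} (+1)
site 1, node IY: I={C} ∪ Y={T} → {C,T} (+1)
site 1, node FIXY: FX={A,G} ∪ IY={C,T} → {A,C,G,T} (+1)
site 1, node FITXY: FIXY={A,C,G,T} ∩ T={T} → {T} (+0)
site 1, node FILTXY: FITXY={T} ∪ L={G} → {G,T} (+1)
site 2, node FX: F={A} ∪ X={C} → {A,C} (+1)
site 2, node IY: I={C} ∩ Y={C} → {C} (+0)
site 2, node FIXY: FX={A,C} ∩ IY={C} → {C} (+0)
site 2, node FITXY: FIXY={C} ∩ T={C} → {C} (+0)
site 2, node FILTXY: FITXY={C} ∩ L={C} → {C} (+0)
site 3, node FX: F={A} ∩ X={A} → {A} (+0)
site 3, node IY: I={C} ∩ Y={C} → {C} (+0)
site 3, node FIXY: FX={A} ∪ IY={C} → {A,C} (+1)
site 3, node FITXY: FIXY={A,C} ∪ T={G} → {A,C,G} (+1)
site 3, node FILTXY: FITXY={A,C,G} ∩ L={A} → {A} (+0)
site 4, node FX: F={A} ∪ X={T} → {A,T} (+1)
site 4, node IY: I={C} ∪ Y={T} → {C,T} (+1)
site 4, node FIXY: FX={A,T} ∩ IY={C,T} → {T} (+0)
site 4, node FITXY: FIXY={T} ∪ T={A} → {A,T} (+1)
site 4, node FILTXY: FITXY={A,T} ∩ L={A} → {A} (+0)
site 5, node FX: F={C} ∩ X={C} → {C} (+0)
site 5, node IY: I={T} ∪ Y={G} → {G,T} (+1)
site 5, node FIXY: FX={C} ∪ IY={G,T} → {C,G,T} (+1)
site 5, node FITXY: FIXY={C,G,T} ∩ T={C} → {C} (+0)
site 5, node FILTXY: FITXY={C} ∩ L={C} → {C} (+0)
site 6, node FX: F={G} ∪ X={T} → {G,T} (+1)
site 6, node IY: I={C} ∪ Y={G} → {C,G} (+1)
site 6, node FIXY: FX={G,T} ∩ IY={C,G} → {G} (+0)
site 6, node FITXY: FIXY={G} ∪ T={A} → {A,G} (+1)
site 6, node FILTXY: FITXY={A,G} ∩ L={G} → {G} (+0)
per-site changes: [4, 4, 1, 2, 3, 2, 3]; total = 19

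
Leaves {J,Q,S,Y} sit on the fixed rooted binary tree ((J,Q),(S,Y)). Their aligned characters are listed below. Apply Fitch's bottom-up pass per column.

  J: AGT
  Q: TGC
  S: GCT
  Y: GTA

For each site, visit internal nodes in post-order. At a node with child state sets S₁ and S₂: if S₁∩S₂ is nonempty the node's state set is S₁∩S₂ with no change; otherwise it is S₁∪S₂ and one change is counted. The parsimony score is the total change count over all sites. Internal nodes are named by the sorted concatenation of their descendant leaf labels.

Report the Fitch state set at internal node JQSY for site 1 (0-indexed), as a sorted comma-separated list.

JQ@0: {A} ∪ {T} = {A,T} (union, +1)
SY@0: {G} ∩ {G} = {G} (intersection, +0)
JQSY@0: {A,T} ∪ {G} = {A,G,T} (union, +1)
JQ@1: {G} ∩ {G} = {G} (intersection, +0)
SY@1: {C} ∪ {T} = {C,T} (union, +1)
JQSY@1: {G} ∪ {C,T} = {C,G,T} (union, +1)
JQ@2: {T} ∪ {C} = {C,T} (union, +1)
SY@2: {T} ∪ {A} = {A,T} (union, +1)
JQSY@2: {C,T} ∩ {A,T} = {T} (intersection, +0)
per-site changes: [2, 2, 2]; total = 6

C,G,T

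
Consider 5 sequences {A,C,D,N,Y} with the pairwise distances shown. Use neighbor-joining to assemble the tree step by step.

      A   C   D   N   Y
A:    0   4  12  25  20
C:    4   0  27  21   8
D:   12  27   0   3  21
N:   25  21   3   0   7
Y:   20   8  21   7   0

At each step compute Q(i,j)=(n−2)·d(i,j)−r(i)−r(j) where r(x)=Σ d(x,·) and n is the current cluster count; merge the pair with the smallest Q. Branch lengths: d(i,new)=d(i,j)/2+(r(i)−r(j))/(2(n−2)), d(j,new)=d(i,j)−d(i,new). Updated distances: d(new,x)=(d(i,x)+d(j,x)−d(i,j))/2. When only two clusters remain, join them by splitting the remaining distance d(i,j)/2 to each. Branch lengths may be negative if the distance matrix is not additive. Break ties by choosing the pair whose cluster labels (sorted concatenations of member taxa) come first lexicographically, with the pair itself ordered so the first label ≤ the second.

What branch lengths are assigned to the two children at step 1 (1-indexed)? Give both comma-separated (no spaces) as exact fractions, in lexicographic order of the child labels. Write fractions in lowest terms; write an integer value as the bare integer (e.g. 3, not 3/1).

1. join D+N (d=3, Q=-110) ⇒ DN; edges |D|=8/3, |N|=1/3
  updated: d(A,DN)=17, d(C,DN)=45/2, d(DN,Y)=25/2
2. join A+C (d=4, Q=-135/2) ⇒ AC; edges |A|=29/8, |C|=3/8
  updated: d(AC,DN)=71/4, d(AC,Y)=12
3. join AC+DN (d=71/4, Q=-169/4) ⇒ ACDN; edges |AC|=69/8, |DN|=73/8
  updated: d(ACDN,Y)=27/8
4. join ACDN+Y (d=27/8) ⇒ ACDNY; edges |ACDN|=27/16, |Y|=27/16
final tree: (((A:29/8,C:3/8):69/8,(D:8/3,N:1/3):73/8):27/16,Y:27/16)
total length: 225/8

8/3,1/3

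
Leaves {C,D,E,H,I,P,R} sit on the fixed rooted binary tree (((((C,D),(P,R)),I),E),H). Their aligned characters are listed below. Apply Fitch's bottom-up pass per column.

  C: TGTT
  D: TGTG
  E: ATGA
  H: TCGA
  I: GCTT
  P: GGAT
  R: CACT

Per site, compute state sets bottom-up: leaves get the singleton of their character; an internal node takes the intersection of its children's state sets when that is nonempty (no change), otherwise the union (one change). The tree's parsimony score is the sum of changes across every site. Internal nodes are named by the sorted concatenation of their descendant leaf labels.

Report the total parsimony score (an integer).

[col 0] CD: children C:{T}, D:{T} ∩→ {T}; cost 0
[col 0] PR: children P:{G}, R:{C} ∪→ {C,G}; cost 1
[col 0] CDPR: children CD:{T}, PR:{C,G} ∪→ {C,G,T}; cost 1
[col 0] CDIPR: children CDPR:{C,G,T}, I:{G} ∩→ {G}; cost 0
[col 0] CDEIPR: children CDIPR:{G}, E:{A} ∪→ {A,G}; cost 1
[col 0] CDEHIPR: children CDEIPR:{A,G}, H:{T} ∪→ {A,G,T}; cost 1
[col 1] CD: children C:{G}, D:{G} ∩→ {G}; cost 0
[col 1] PR: children P:{G}, R:{A} ∪→ {A,G}; cost 1
[col 1] CDPR: children CD:{G}, PR:{A,G} ∩→ {G}; cost 0
[col 1] CDIPR: children CDPR:{G}, I:{C} ∪→ {C,G}; cost 1
[col 1] CDEIPR: children CDIPR:{C,G}, E:{T} ∪→ {C,G,T}; cost 1
[col 1] CDEHIPR: children CDEIPR:{C,G,T}, H:{C} ∩→ {C}; cost 0
[col 2] CD: children C:{T}, D:{T} ∩→ {T}; cost 0
[col 2] PR: children P:{A}, R:{C} ∪→ {A,C}; cost 1
[col 2] CDPR: children CD:{T}, PR:{A,C} ∪→ {A,C,T}; cost 1
[col 2] CDIPR: children CDPR:{A,C,T}, I:{T} ∩→ {T}; cost 0
[col 2] CDEIPR: children CDIPR:{T}, E:{G} ∪→ {G,T}; cost 1
[col 2] CDEHIPR: children CDEIPR:{G,T}, H:{G} ∩→ {G}; cost 0
[col 3] CD: children C:{T}, D:{G} ∪→ {G,T}; cost 1
[col 3] PR: children P:{T}, R:{T} ∩→ {T}; cost 0
[col 3] CDPR: children CD:{G,T}, PR:{T} ∩→ {T}; cost 0
[col 3] CDIPR: children CDPR:{T}, I:{T} ∩→ {T}; cost 0
[col 3] CDEIPR: children CDIPR:{T}, E:{A} ∪→ {A,T}; cost 1
[col 3] CDEHIPR: children CDEIPR:{A,T}, H:{A} ∩→ {A}; cost 0
per-site changes: [4, 3, 3, 2]; total = 12

12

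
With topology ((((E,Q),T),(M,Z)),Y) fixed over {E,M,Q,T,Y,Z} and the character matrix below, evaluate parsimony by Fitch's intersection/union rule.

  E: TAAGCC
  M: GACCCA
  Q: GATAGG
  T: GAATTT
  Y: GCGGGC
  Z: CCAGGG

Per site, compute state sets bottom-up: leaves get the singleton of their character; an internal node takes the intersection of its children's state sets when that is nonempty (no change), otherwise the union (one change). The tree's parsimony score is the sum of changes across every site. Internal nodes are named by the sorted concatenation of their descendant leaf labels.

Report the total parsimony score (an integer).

17

[col 0] EQ: children E:{T}, Q:{G} ∪→ {G,T}; cost 1
[col 0] EQT: children EQ:{G,T}, T:{G} ∩→ {G}; cost 0
[col 0] MZ: children M:{G}, Z:{C} ∪→ {C,G}; cost 1
[col 0] EMQTZ: children EQT:{G}, MZ:{C,G} ∩→ {G}; cost 0
[col 0] EMQTYZ: children EMQTZ:{G}, Y:{G} ∩→ {G}; cost 0
[col 1] EQ: children E:{A}, Q:{A} ∩→ {A}; cost 0
[col 1] EQT: children EQ:{A}, T:{A} ∩→ {A}; cost 0
[col 1] MZ: children M:{A}, Z:{C} ∪→ {A,C}; cost 1
[col 1] EMQTZ: children EQT:{A}, MZ:{A,C} ∩→ {A}; cost 0
[col 1] EMQTYZ: children EMQTZ:{A}, Y:{C} ∪→ {A,C}; cost 1
[col 2] EQ: children E:{A}, Q:{T} ∪→ {A,T}; cost 1
[col 2] EQT: children EQ:{A,T}, T:{A} ∩→ {A}; cost 0
[col 2] MZ: children M:{C}, Z:{A} ∪→ {A,C}; cost 1
[col 2] EMQTZ: children EQT:{A}, MZ:{A,C} ∩→ {A}; cost 0
[col 2] EMQTYZ: children EMQTZ:{A}, Y:{G} ∪→ {A,G}; cost 1
[col 3] EQ: children E:{G}, Q:{A} ∪→ {A,G}; cost 1
[col 3] EQT: children EQ:{A,G}, T:{T} ∪→ {A,G,T}; cost 1
[col 3] MZ: children M:{C}, Z:{G} ∪→ {C,G}; cost 1
[col 3] EMQTZ: children EQT:{A,G,T}, MZ:{C,G} ∩→ {G}; cost 0
[col 3] EMQTYZ: children EMQTZ:{G}, Y:{G} ∩→ {G}; cost 0
[col 4] EQ: children E:{C}, Q:{G} ∪→ {C,G}; cost 1
[col 4] EQT: children EQ:{C,G}, T:{T} ∪→ {C,G,T}; cost 1
[col 4] MZ: children M:{C}, Z:{G} ∪→ {C,G}; cost 1
[col 4] EMQTZ: children EQT:{C,G,T}, MZ:{C,G} ∩→ {C,G}; cost 0
[col 4] EMQTYZ: children EMQTZ:{C,G}, Y:{G} ∩→ {G}; cost 0
[col 5] EQ: children E:{C}, Q:{G} ∪→ {C,G}; cost 1
[col 5] EQT: children EQ:{C,G}, T:{T} ∪→ {C,G,T}; cost 1
[col 5] MZ: children M:{A}, Z:{G} ∪→ {A,G}; cost 1
[col 5] EMQTZ: children EQT:{C,G,T}, MZ:{A,G} ∩→ {G}; cost 0
[col 5] EMQTYZ: children EMQTZ:{G}, Y:{C} ∪→ {C,G}; cost 1
per-site changes: [2, 2, 3, 3, 3, 4]; total = 17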